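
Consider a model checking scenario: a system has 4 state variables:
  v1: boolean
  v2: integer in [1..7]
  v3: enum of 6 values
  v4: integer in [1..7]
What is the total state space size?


State space = product of domain sizes of all variables.
Domain sizes:
  v1 (boolean): 2
  v2 (integer in [1..7]): 7
  v3 (enum of 6 values): 6
  v4 (integer in [1..7]): 7
Product = 2 * 7 * 6 * 7 = 588

588


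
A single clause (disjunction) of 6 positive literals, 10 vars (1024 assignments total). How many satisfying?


Step 1: Total=2^10=1024
Step 2: Unsat when all 6 false: 2^4=16
Step 3: Sat=1024-16=1008

1008


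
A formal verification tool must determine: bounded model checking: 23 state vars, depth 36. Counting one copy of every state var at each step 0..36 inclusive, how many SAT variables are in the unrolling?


BMC unrolls to depth k, creating one copy of each state var for steps 0..k.
Step count = 36 + 1 = 37 (steps 0 through 36)
Vars per step = 23
Total = 23 * 37 = 851

851


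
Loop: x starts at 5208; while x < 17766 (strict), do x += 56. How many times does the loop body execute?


Step 1: x goes from 5208 toward 17766 by 56; the body runs while x<17766, so iterations = ceil((bound-start)/step)
Step 2: Distance=12558
Step 3: ceil(12558/56)=225

225


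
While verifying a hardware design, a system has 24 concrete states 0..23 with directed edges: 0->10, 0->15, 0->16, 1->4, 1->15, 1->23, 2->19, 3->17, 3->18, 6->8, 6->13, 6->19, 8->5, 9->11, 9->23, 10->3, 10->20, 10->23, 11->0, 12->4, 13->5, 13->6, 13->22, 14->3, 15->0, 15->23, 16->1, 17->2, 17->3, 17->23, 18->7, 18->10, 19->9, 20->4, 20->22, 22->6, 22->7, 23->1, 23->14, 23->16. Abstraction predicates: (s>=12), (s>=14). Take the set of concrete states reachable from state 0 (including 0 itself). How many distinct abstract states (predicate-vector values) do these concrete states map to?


BFS from 0:
Concrete reachable: {0, 1, 2, 3, 4, 5, 6, 7, 8, 9, 10, 11, 13, 14, 15, 16, 17, 18, 19, 20, 22, 23}
Abstract via predicates (s>=12), (s>=14):
  (0,0) <- {0, 1, 2, 3, 4, 5, 6, 7, 8, 9, 10, 11}
  (1,0) <- {13}
  (1,1) <- {14, 15, 16, 17, 18, 19, 20, 22, 23}
Distinct abstract states = 3

3


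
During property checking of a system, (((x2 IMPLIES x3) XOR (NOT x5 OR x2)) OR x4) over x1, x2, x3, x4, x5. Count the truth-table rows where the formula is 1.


Formula: (((x2 IMPLIES x3) XOR (NOT x5 OR x2)) OR x4) over 5 vars (32 rows)
Evaluate each row (x1, x2, x3, x4, x5 as bits, MSB first):
  row 0 [00000]: (((0 IMPLIES 0) XOR (NOT 0 OR 0)) OR 0) -> 0
  row 1 [00001]: (((0 IMPLIES 0) XOR (NOT 1 OR 0)) OR 0) -> 1
  row 2 [00010]: (((0 IMPLIES 0) XOR (NOT 0 OR 0)) OR 1) -> 1
  row 3 [00011]: (((0 IMPLIES 0) XOR (NOT 1 OR 0)) OR 1) -> 1
  row 4 [00100]: (((0 IMPLIES 1) XOR (NOT 0 OR 0)) OR 0) -> 0
  row 5 [00101]: (((0 IMPLIES 1) XOR (NOT 1 OR 0)) OR 0) -> 1
  row 6 [00110]: (((0 IMPLIES 1) XOR (NOT 0 OR 0)) OR 1) -> 1
  row 7 [00111]: (((0 IMPLIES 1) XOR (NOT 1 OR 0)) OR 1) -> 1
  row 8 [01000]: (((1 IMPLIES 0) XOR (NOT 0 OR 1)) OR 0) -> 1
  row 9 [01001]: (((1 IMPLIES 0) XOR (NOT 1 OR 1)) OR 0) -> 1
  row 10 [01010]: (((1 IMPLIES 0) XOR (NOT 0 OR 1)) OR 1) -> 1
  row 11 [01011]: (((1 IMPLIES 0) XOR (NOT 1 OR 1)) OR 1) -> 1
  row 12 [01100]: (((1 IMPLIES 1) XOR (NOT 0 OR 1)) OR 0) -> 0
  row 13 [01101]: (((1 IMPLIES 1) XOR (NOT 1 OR 1)) OR 0) -> 0
  row 14 [01110]: (((1 IMPLIES 1) XOR (NOT 0 OR 1)) OR 1) -> 1
  row 15 [01111]: (((1 IMPLIES 1) XOR (NOT 1 OR 1)) OR 1) -> 1
  row 16 [10000]: (((0 IMPLIES 0) XOR (NOT 0 OR 0)) OR 0) -> 0
  row 17 [10001]: (((0 IMPLIES 0) XOR (NOT 1 OR 0)) OR 0) -> 1
  row 18 [10010]: (((0 IMPLIES 0) XOR (NOT 0 OR 0)) OR 1) -> 1
  row 19 [10011]: (((0 IMPLIES 0) XOR (NOT 1 OR 0)) OR 1) -> 1
  row 20 [10100]: (((0 IMPLIES 1) XOR (NOT 0 OR 0)) OR 0) -> 0
  row 21 [10101]: (((0 IMPLIES 1) XOR (NOT 1 OR 0)) OR 0) -> 1
  row 22 [10110]: (((0 IMPLIES 1) XOR (NOT 0 OR 0)) OR 1) -> 1
  row 23 [10111]: (((0 IMPLIES 1) XOR (NOT 1 OR 0)) OR 1) -> 1
  row 24 [11000]: (((1 IMPLIES 0) XOR (NOT 0 OR 1)) OR 0) -> 1
  row 25 [11001]: (((1 IMPLIES 0) XOR (NOT 1 OR 1)) OR 0) -> 1
  row 26 [11010]: (((1 IMPLIES 0) XOR (NOT 0 OR 1)) OR 1) -> 1
  row 27 [11011]: (((1 IMPLIES 0) XOR (NOT 1 OR 1)) OR 1) -> 1
  row 28 [11100]: (((1 IMPLIES 1) XOR (NOT 0 OR 1)) OR 0) -> 0
  row 29 [11101]: (((1 IMPLIES 1) XOR (NOT 1 OR 1)) OR 0) -> 0
  row 30 [11110]: (((1 IMPLIES 1) XOR (NOT 0 OR 1)) OR 1) -> 1
  row 31 [11111]: (((1 IMPLIES 1) XOR (NOT 1 OR 1)) OR 1) -> 1
Full result column, 8 rows per line (x1,x2 fixed per line; x3,x4,x5 runs 000..111 left to right):
  rows 0-7 [x1,x2=00]: 01110111  (ones: 6)
  rows 8-15 [x1,x2=01]: 11110011  (ones: 6)
  rows 16-23 [x1,x2=10]: 01110111  (ones: 6)
  rows 24-31 [x1,x2=11]: 11110011  (ones: 6)
Count of 1-rows = 6+6+6+6 = 24

24


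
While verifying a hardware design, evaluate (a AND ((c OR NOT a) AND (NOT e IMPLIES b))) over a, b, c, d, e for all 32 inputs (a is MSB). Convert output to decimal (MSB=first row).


Formula: (a AND ((c OR NOT a) AND (NOT e IMPLIES b))) over a, b, c, d, e (32 rows)
Evaluate each row (bits = a,b,c,d,e, MSB first):
  row 0 [00000]: (0 AND ((0 OR NOT 0) AND (NOT 0 IMPLIES 0))) -> 0
  row 1 [00001]: (0 AND ((0 OR NOT 0) AND (NOT 1 IMPLIES 0))) -> 0
  row 2 [00010]: (0 AND ((0 OR NOT 0) AND (NOT 0 IMPLIES 0))) -> 0
  row 3 [00011]: (0 AND ((0 OR NOT 0) AND (NOT 1 IMPLIES 0))) -> 0
  row 4 [00100]: (0 AND ((1 OR NOT 0) AND (NOT 0 IMPLIES 0))) -> 0
  row 5 [00101]: (0 AND ((1 OR NOT 0) AND (NOT 1 IMPLIES 0))) -> 0
  row 6 [00110]: (0 AND ((1 OR NOT 0) AND (NOT 0 IMPLIES 0))) -> 0
  row 7 [00111]: (0 AND ((1 OR NOT 0) AND (NOT 1 IMPLIES 0))) -> 0
  row 8 [01000]: (0 AND ((0 OR NOT 0) AND (NOT 0 IMPLIES 1))) -> 0
  row 9 [01001]: (0 AND ((0 OR NOT 0) AND (NOT 1 IMPLIES 1))) -> 0
  row 10 [01010]: (0 AND ((0 OR NOT 0) AND (NOT 0 IMPLIES 1))) -> 0
  row 11 [01011]: (0 AND ((0 OR NOT 0) AND (NOT 1 IMPLIES 1))) -> 0
  row 12 [01100]: (0 AND ((1 OR NOT 0) AND (NOT 0 IMPLIES 1))) -> 0
  row 13 [01101]: (0 AND ((1 OR NOT 0) AND (NOT 1 IMPLIES 1))) -> 0
  row 14 [01110]: (0 AND ((1 OR NOT 0) AND (NOT 0 IMPLIES 1))) -> 0
  row 15 [01111]: (0 AND ((1 OR NOT 0) AND (NOT 1 IMPLIES 1))) -> 0
  row 16 [10000]: (1 AND ((0 OR NOT 1) AND (NOT 0 IMPLIES 0))) -> 0
  row 17 [10001]: (1 AND ((0 OR NOT 1) AND (NOT 1 IMPLIES 0))) -> 0
  row 18 [10010]: (1 AND ((0 OR NOT 1) AND (NOT 0 IMPLIES 0))) -> 0
  row 19 [10011]: (1 AND ((0 OR NOT 1) AND (NOT 1 IMPLIES 0))) -> 0
  row 20 [10100]: (1 AND ((1 OR NOT 1) AND (NOT 0 IMPLIES 0))) -> 0
  row 21 [10101]: (1 AND ((1 OR NOT 1) AND (NOT 1 IMPLIES 0))) -> 1
  row 22 [10110]: (1 AND ((1 OR NOT 1) AND (NOT 0 IMPLIES 0))) -> 0
  row 23 [10111]: (1 AND ((1 OR NOT 1) AND (NOT 1 IMPLIES 0))) -> 1
  row 24 [11000]: (1 AND ((0 OR NOT 1) AND (NOT 0 IMPLIES 1))) -> 0
  row 25 [11001]: (1 AND ((0 OR NOT 1) AND (NOT 1 IMPLIES 1))) -> 0
  row 26 [11010]: (1 AND ((0 OR NOT 1) AND (NOT 0 IMPLIES 1))) -> 0
  row 27 [11011]: (1 AND ((0 OR NOT 1) AND (NOT 1 IMPLIES 1))) -> 0
  row 28 [11100]: (1 AND ((1 OR NOT 1) AND (NOT 0 IMPLIES 1))) -> 1
  row 29 [11101]: (1 AND ((1 OR NOT 1) AND (NOT 1 IMPLIES 1))) -> 1
  row 30 [11110]: (1 AND ((1 OR NOT 1) AND (NOT 0 IMPLIES 1))) -> 1
  row 31 [11111]: (1 AND ((1 OR NOT 1) AND (NOT 1 IMPLIES 1))) -> 1
Full result column, 4 rows per line (a,b,c fixed per line; d,e runs 00..11 left to right):
  rows 0-3 [a,b,c=000]: 0000  = hex 0
  rows 4-7 [a,b,c=001]: 0000  = hex 0
  rows 8-11 [a,b,c=010]: 0000  = hex 0
  rows 12-15 [a,b,c=011]: 0000  = hex 0
  rows 16-19 [a,b,c=100]: 0000  = hex 0
  rows 20-23 [a,b,c=101]: 0101  = hex 5
  rows 24-27 [a,b,c=110]: 0000  = hex 0
  rows 28-31 [a,b,c=111]: 1111  = hex F
Output column (row 0 .. row 31) = 00000000000000000000010100001111
Output column grouped in 4s = 0000 0000 0000 0000 0000 0101 0000 1111 = 0x0000050F
Convert to decimal digit by digit (value = value*16 + digit):
  0 -> 0
  0*16 + 0 = 0
  0*16 + 0 = 0
  0*16 + 0 = 0
  0*16 + 0 = 0
  0*16 + 5 = 5
  5*16 + 0 = 80
  80*16 + 15 (F) = 1295
Decimal = 1295

1295


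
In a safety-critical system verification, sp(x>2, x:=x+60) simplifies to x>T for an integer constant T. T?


Formula: sp(P, x:=E) = exists old_x. (x = E[old_x/x]) AND P[old_x/x] (old_x is the value of x before the assignment; eliminate old_x by solving x = E[old_x/x] for old_x)
Step 1: Precondition P: x>2, i.e. old_x > 2
Step 2: Assignment gives x = old_x + 60, so old_x = x - 60
Step 3: Substitute into P: x - 60 > 2
Step 4: Simplify: x > 2+60 = 62

62


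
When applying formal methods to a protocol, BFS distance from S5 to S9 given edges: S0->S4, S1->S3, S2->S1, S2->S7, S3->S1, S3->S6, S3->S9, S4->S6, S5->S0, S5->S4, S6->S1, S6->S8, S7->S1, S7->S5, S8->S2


BFS layer-by-layer from S5:
  dist 0: {S5}
  dist 1: {S0, S4}
  dist 2: {S6}
  dist 3: {S1, S8}
  dist 4: {S2, S3}
  dist 5: {S7, S9}
  -> S9 reached at distance 5
Shortest path length = 5

5


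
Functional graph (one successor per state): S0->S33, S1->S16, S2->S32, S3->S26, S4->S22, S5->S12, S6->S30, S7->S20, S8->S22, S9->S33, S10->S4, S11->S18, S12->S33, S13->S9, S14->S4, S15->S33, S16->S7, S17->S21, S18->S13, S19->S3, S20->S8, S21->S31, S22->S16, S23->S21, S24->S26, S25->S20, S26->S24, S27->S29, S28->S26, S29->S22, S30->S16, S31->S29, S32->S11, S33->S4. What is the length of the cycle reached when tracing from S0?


Trace from S0 until a state repeats:
  S0 -> S33 -> S4 -> S22 -> S16 -> S7 -> S20 -> S8 -> S22
S22 first seen at step 3, revisited at step 8.
Cycle length = 8 - 3 = 5

5


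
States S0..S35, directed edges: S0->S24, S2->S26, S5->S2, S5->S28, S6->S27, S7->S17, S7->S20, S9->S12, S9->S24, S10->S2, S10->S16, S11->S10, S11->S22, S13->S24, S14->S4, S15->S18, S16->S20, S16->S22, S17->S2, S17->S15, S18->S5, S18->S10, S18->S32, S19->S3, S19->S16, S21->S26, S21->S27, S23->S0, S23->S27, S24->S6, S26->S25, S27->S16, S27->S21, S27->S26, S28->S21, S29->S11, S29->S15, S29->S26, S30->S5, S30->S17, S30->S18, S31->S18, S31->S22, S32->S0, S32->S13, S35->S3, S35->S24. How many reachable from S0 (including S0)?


BFS from S0:
  layer 0: {S0}
  layer 1: {S24}
  layer 2: {S6}
  layer 3: {S27}
  layer 4: {S16, S21, S26}
  layer 5: {S20, S22, S25}
Reachable set: {S0, S6, S16, S20, S21, S22, S24, S25, S26, S27}
Count = 10

10


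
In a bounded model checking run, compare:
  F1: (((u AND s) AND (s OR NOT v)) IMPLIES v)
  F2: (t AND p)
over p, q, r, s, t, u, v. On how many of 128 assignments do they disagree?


F1 = (((u AND s) AND (s OR NOT v)) IMPLIES v)
F2 = (t AND p)
Evaluate both on each of 128 rows (bits = p,q,r,s,t,u,v):
  row 0 [0000000]: F1=1 F2=0 (differ) -> 1
  row 1 [0000001]: F1=1 F2=0 (differ) -> 1
  row 2 [0000010]: F1=1 F2=0 (differ) -> 1
  row 3 [0000011]: F1=1 F2=0 (differ) -> 1
  row 4 [0000100]: F1=1 F2=0 (differ) -> 1
  (every remaining row is evaluated the same way; all 128 results are listed next)
Full result column, 8 rows per line (p,q,r,s fixed per line; t,u,v runs 000..111 left to right):
  rows 0-7 [p,q,r,s=0000]: 11111111  (ones: 8)
  rows 8-15 [p,q,r,s=0001]: 11011101  (ones: 6)
  rows 16-23 [p,q,r,s=0010]: 11111111  (ones: 8)
  rows 24-31 [p,q,r,s=0011]: 11011101  (ones: 6)
  rows 32-39 [p,q,r,s=0100]: 11111111  (ones: 8)
  rows 40-47 [p,q,r,s=0101]: 11011101  (ones: 6)
  rows 48-55 [p,q,r,s=0110]: 11111111  (ones: 8)
  rows 56-63 [p,q,r,s=0111]: 11011101  (ones: 6)
  rows 64-71 [p,q,r,s=1000]: 11110000  (ones: 4)
  rows 72-79 [p,q,r,s=1001]: 11010010  (ones: 4)
  rows 80-87 [p,q,r,s=1010]: 11110000  (ones: 4)
  rows 88-95 [p,q,r,s=1011]: 11010010  (ones: 4)
  rows 96-103 [p,q,r,s=1100]: 11110000  (ones: 4)
  rows 104-111 [p,q,r,s=1101]: 11010010  (ones: 4)
  rows 112-119 [p,q,r,s=1110]: 11110000  (ones: 4)
  rows 120-127 [p,q,r,s=1111]: 11010010  (ones: 4)
Disagreements = 8+6+8+6+8+6+8+6+4+4+4+4+4+4+4+4 = 88

88


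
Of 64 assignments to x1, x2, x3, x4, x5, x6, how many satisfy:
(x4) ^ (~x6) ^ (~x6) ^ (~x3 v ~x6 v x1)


CNF with 4 clauses over 6 vars (64 assignments).
An assignment satisfies CNF iff every clause has >=1 true literal.
Check each row (bits = x1,x2,x3,x4,x5,x6; clause T/F shown):
  row 0 [000000]: clauses=FTTT -> 0
  row 1 [000001]: clauses=FFFT -> 0
  row 2 [000010]: clauses=FTTT -> 0
  row 3 [000011]: clauses=FFFT -> 0
  row 4 [000100]: clauses=TTTT -> 1
  (every remaining row is evaluated the same way; all 64 results are listed next)
Full result column, 8 rows per line (x1,x2,x3 fixed per line; x4,x5,x6 runs 000..111 left to right):
  rows 0-7 [x1,x2,x3=000]: 00001010  (ones: 2)
  rows 8-15 [x1,x2,x3=001]: 00001010  (ones: 2)
  rows 16-23 [x1,x2,x3=010]: 00001010  (ones: 2)
  rows 24-31 [x1,x2,x3=011]: 00001010  (ones: 2)
  rows 32-39 [x1,x2,x3=100]: 00001010  (ones: 2)
  rows 40-47 [x1,x2,x3=101]: 00001010  (ones: 2)
  rows 48-55 [x1,x2,x3=110]: 00001010  (ones: 2)
  rows 56-63 [x1,x2,x3=111]: 00001010  (ones: 2)
Satisfying assignments = 2+2+2+2+2+2+2+2 = 16

16


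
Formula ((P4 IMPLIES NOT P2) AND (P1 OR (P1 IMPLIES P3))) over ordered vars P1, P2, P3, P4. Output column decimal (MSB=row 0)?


Formula: ((P4 IMPLIES NOT P2) AND (P1 OR (P1 IMPLIES P3))) over P1, P2, P3, P4 (16 rows)
Evaluate each row (bits = P1,P2,P3,P4, MSB first):
  row 0 [0000]: ((0 IMPLIES NOT 0) AND (0 OR (0 IMPLIES 0))) -> 1
  row 1 [0001]: ((1 IMPLIES NOT 0) AND (0 OR (0 IMPLIES 0))) -> 1
  row 2 [0010]: ((0 IMPLIES NOT 0) AND (0 OR (0 IMPLIES 1))) -> 1
  row 3 [0011]: ((1 IMPLIES NOT 0) AND (0 OR (0 IMPLIES 1))) -> 1
  row 4 [0100]: ((0 IMPLIES NOT 1) AND (0 OR (0 IMPLIES 0))) -> 1
  row 5 [0101]: ((1 IMPLIES NOT 1) AND (0 OR (0 IMPLIES 0))) -> 0
  row 6 [0110]: ((0 IMPLIES NOT 1) AND (0 OR (0 IMPLIES 1))) -> 1
  row 7 [0111]: ((1 IMPLIES NOT 1) AND (0 OR (0 IMPLIES 1))) -> 0
  row 8 [1000]: ((0 IMPLIES NOT 0) AND (1 OR (1 IMPLIES 0))) -> 1
  row 9 [1001]: ((1 IMPLIES NOT 0) AND (1 OR (1 IMPLIES 0))) -> 1
  row 10 [1010]: ((0 IMPLIES NOT 0) AND (1 OR (1 IMPLIES 1))) -> 1
  row 11 [1011]: ((1 IMPLIES NOT 0) AND (1 OR (1 IMPLIES 1))) -> 1
  row 12 [1100]: ((0 IMPLIES NOT 1) AND (1 OR (1 IMPLIES 0))) -> 1
  row 13 [1101]: ((1 IMPLIES NOT 1) AND (1 OR (1 IMPLIES 0))) -> 0
  row 14 [1110]: ((0 IMPLIES NOT 1) AND (1 OR (1 IMPLIES 1))) -> 1
  row 15 [1111]: ((1 IMPLIES NOT 1) AND (1 OR (1 IMPLIES 1))) -> 0
Full result column, 4 rows per line (P1,P2 fixed per line; P3,P4 runs 00..11 left to right):
  rows 0-3 [P1,P2=00]: 1111  = hex F
  rows 4-7 [P1,P2=01]: 1010  = hex A
  rows 8-11 [P1,P2=10]: 1111  = hex F
  rows 12-15 [P1,P2=11]: 1010  = hex A
Output column (row 0 .. row 15) = 1111101011111010
Output column grouped in 4s = 1111 1010 1111 1010 = 0xFAFA
Convert to decimal digit by digit (value = value*16 + digit):
  F -> 15
  15*16 + 10 (A) = 250
  250*16 + 15 (F) = 4015
  4015*16 + 10 (A) = 64250
Decimal = 64250

64250


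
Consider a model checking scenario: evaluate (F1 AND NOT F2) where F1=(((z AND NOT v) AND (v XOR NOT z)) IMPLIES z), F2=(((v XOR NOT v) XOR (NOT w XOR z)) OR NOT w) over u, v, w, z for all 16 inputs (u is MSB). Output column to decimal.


F1 = (((z AND NOT v) AND (v XOR NOT z)) IMPLIES z)
F2 = (((v XOR NOT v) XOR (NOT w XOR z)) OR NOT w)
Counterexample to F1=>F2 is where F1=1 and F2=0.
Evaluate each row (bits = u,v,w,z, MSB first):
  row 0 [0000]: F1=1 F2=1 -> F1&~F2 -> 0
  row 1 [0001]: F1=1 F2=1 -> F1&~F2 -> 0
  row 2 [0010]: F1=1 F2=1 -> F1&~F2 -> 0
  row 3 [0011]: F1=1 F2=0 -> F1&~F2 -> 1
  row 4 [0100]: F1=1 F2=1 -> F1&~F2 -> 0
  row 5 [0101]: F1=1 F2=1 -> F1&~F2 -> 0
  row 6 [0110]: F1=1 F2=1 -> F1&~F2 -> 0
  row 7 [0111]: F1=1 F2=0 -> F1&~F2 -> 1
  row 8 [1000]: F1=1 F2=1 -> F1&~F2 -> 0
  row 9 [1001]: F1=1 F2=1 -> F1&~F2 -> 0
  row 10 [1010]: F1=1 F2=1 -> F1&~F2 -> 0
  row 11 [1011]: F1=1 F2=0 -> F1&~F2 -> 1
  row 12 [1100]: F1=1 F2=1 -> F1&~F2 -> 0
  row 13 [1101]: F1=1 F2=1 -> F1&~F2 -> 0
  row 14 [1110]: F1=1 F2=1 -> F1&~F2 -> 0
  row 15 [1111]: F1=1 F2=0 -> F1&~F2 -> 1
Full result column, 4 rows per line (u,v fixed per line; w,z runs 00..11 left to right):
  rows 0-3 [u,v=00]: 0001  = hex 1
  rows 4-7 [u,v=01]: 0001  = hex 1
  rows 8-11 [u,v=10]: 0001  = hex 1
  rows 12-15 [u,v=11]: 0001  = hex 1
Counterexample vector (row 0 .. row 15) = 0001000100010001
Output column grouped in 4s = 0001 0001 0001 0001 = 0x1111
Convert to decimal digit by digit (value = value*16 + digit):
  1 -> 1
  1*16 + 1 = 17
  17*16 + 1 = 273
  273*16 + 1 = 4369
Decimal = 4369

4369


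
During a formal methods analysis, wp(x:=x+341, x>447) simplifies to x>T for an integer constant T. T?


Formula: wp(x:=E, P) = P[E/x] (substitute E for x in postcondition)
Step 1: Postcondition: x>447
Step 2: Substitute x+341 for x: x+341>447
Step 3: Solve for x: x > 447-341 = 106

106


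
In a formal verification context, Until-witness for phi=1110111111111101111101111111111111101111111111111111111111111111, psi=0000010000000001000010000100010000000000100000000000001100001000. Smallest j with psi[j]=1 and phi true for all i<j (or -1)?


(phi U psi) at 0: need smallest j with psi[j]=1 and phi[i]=1 for all i in [0,j).
Scan from step 0:
  step 0: phi=1, psi=0 -> continue
  step 1: phi=1, psi=0 -> continue
  step 2: phi=1, psi=0 -> continue
  step 3: phi=0 -> phi-prefix broken from here
  step 5: psi=1 but phi already failed -> not a witness
  step 15: psi=1 but phi already failed -> not a witness
  step 20: psi=1 but phi already failed -> not a witness
  step 25: psi=1 but phi already failed -> not a witness
  step 29: psi=1 but phi already failed -> not a witness
  step 40: psi=1 but phi already failed -> not a witness
  step 54: psi=1 but phi already failed -> not a witness
  step 55: psi=1 but phi already failed -> not a witness
  step 60: psi=1 but phi already failed -> not a witness
  end of trace: no witness -> -1
Witness step = -1

-1


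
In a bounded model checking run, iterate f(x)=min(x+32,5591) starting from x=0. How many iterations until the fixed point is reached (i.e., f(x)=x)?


Step 1: x=0, cap=5591, increment=32
Step 2: x grows by 32 each step until capped at 5591; fixed point is x=5591
Step 3: iterations = ceil(5591/32) = 175

175


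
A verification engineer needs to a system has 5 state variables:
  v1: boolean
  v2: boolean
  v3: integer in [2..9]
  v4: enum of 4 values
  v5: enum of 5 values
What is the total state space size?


State space = product of domain sizes of all variables.
Domain sizes:
  v1 (boolean): 2
  v2 (boolean): 2
  v3 (integer in [2..9]): 8
  v4 (enum of 4 values): 4
  v5 (enum of 5 values): 5
Product = 2 * 2 * 8 * 4 * 5 = 640

640


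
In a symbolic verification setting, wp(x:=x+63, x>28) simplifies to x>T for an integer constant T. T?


Formula: wp(x:=E, P) = P[E/x] (substitute E for x in postcondition)
Step 1: Postcondition: x>28
Step 2: Substitute x+63 for x: x+63>28
Step 3: Solve for x: x > 28-63 = -35

-35


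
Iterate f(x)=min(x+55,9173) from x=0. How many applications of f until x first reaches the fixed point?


Step 1: x=0, cap=9173, increment=55
Step 2: x grows by 55 each step until capped at 9173; fixed point is x=9173
Step 3: iterations = ceil(9173/55) = 167

167


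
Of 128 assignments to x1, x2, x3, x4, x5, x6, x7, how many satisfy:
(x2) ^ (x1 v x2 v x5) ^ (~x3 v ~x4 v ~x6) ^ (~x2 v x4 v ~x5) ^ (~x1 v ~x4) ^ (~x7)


CNF with 6 clauses over 7 vars (128 assignments).
An assignment satisfies CNF iff every clause has >=1 true literal.
Check each row (bits = x1,x2,x3,x4,x5,x6,x7; clause T/F shown):
  row 0 [0000000]: clauses=FFTTTT -> 0
  row 1 [0000001]: clauses=FFTTTF -> 0
  row 2 [0000010]: clauses=FFTTTT -> 0
  row 3 [0000011]: clauses=FFTTTF -> 0
  row 4 [0000100]: clauses=FTTTTT -> 0
  (every remaining row is evaluated the same way; all 128 results are listed next)
Full result column, 8 rows per line (x1,x2,x3,x4 fixed per line; x5,x6,x7 runs 000..111 left to right):
  rows 0-7 [x1,x2,x3,x4=0000]: 00000000  (ones: 0)
  rows 8-15 [x1,x2,x3,x4=0001]: 00000000  (ones: 0)
  rows 16-23 [x1,x2,x3,x4=0010]: 00000000  (ones: 0)
  rows 24-31 [x1,x2,x3,x4=0011]: 00000000  (ones: 0)
  rows 32-39 [x1,x2,x3,x4=0100]: 10100000  (ones: 2)
  rows 40-47 [x1,x2,x3,x4=0101]: 10101010  (ones: 4)
  rows 48-55 [x1,x2,x3,x4=0110]: 10100000  (ones: 2)
  rows 56-63 [x1,x2,x3,x4=0111]: 10001000  (ones: 2)
  rows 64-71 [x1,x2,x3,x4=1000]: 00000000  (ones: 0)
  rows 72-79 [x1,x2,x3,x4=1001]: 00000000  (ones: 0)
  rows 80-87 [x1,x2,x3,x4=1010]: 00000000  (ones: 0)
  rows 88-95 [x1,x2,x3,x4=1011]: 00000000  (ones: 0)
  rows 96-103 [x1,x2,x3,x4=1100]: 10100000  (ones: 2)
  rows 104-111 [x1,x2,x3,x4=1101]: 00000000  (ones: 0)
  rows 112-119 [x1,x2,x3,x4=1110]: 10100000  (ones: 2)
  rows 120-127 [x1,x2,x3,x4=1111]: 00000000  (ones: 0)
Satisfying assignments = 0+0+0+0+2+4+2+2+0+0+0+0+2+0+2+0 = 14

14


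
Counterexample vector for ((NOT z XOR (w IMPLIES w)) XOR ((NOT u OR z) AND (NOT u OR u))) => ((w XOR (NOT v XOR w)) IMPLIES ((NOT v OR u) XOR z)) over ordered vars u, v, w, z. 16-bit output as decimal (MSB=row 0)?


F1 = ((NOT z XOR (w IMPLIES w)) XOR ((NOT u OR z) AND (NOT u OR u)))
F2 = ((w XOR (NOT v XOR w)) IMPLIES ((NOT v OR u) XOR z))
Counterexample to F1=>F2 is where F1=1 and F2=0.
Evaluate each row (bits = u,v,w,z, MSB first):
  row 0 [0000]: F1=1 F2=1 -> F1&~F2 -> 0
  row 1 [0001]: F1=0 F2=0 -> F1&~F2 -> 0
  row 2 [0010]: F1=1 F2=1 -> F1&~F2 -> 0
  row 3 [0011]: F1=0 F2=0 -> F1&~F2 -> 0
  row 4 [0100]: F1=1 F2=1 -> F1&~F2 -> 0
  row 5 [0101]: F1=0 F2=1 -> F1&~F2 -> 0
  row 6 [0110]: F1=1 F2=1 -> F1&~F2 -> 0
  row 7 [0111]: F1=0 F2=1 -> F1&~F2 -> 0
  row 8 [1000]: F1=0 F2=1 -> F1&~F2 -> 0
  row 9 [1001]: F1=0 F2=0 -> F1&~F2 -> 0
  row 10 [1010]: F1=0 F2=1 -> F1&~F2 -> 0
  row 11 [1011]: F1=0 F2=0 -> F1&~F2 -> 0
  row 12 [1100]: F1=0 F2=1 -> F1&~F2 -> 0
  row 13 [1101]: F1=0 F2=1 -> F1&~F2 -> 0
  row 14 [1110]: F1=0 F2=1 -> F1&~F2 -> 0
  row 15 [1111]: F1=0 F2=1 -> F1&~F2 -> 0
Full result column, 4 rows per line (u,v fixed per line; w,z runs 00..11 left to right):
  rows 0-3 [u,v=00]: 0000  = hex 0
  rows 4-7 [u,v=01]: 0000  = hex 0
  rows 8-11 [u,v=10]: 0000  = hex 0
  rows 12-15 [u,v=11]: 0000  = hex 0
Counterexample vector (row 0 .. row 15) = 0000000000000000
Output column grouped in 4s = 0000 0000 0000 0000 = 0x0000
Convert to decimal digit by digit (value = value*16 + digit):
  0 -> 0
  0*16 + 0 = 0
  0*16 + 0 = 0
  0*16 + 0 = 0
Decimal = 0

0


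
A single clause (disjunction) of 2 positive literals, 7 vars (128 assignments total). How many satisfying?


Step 1: Total=2^7=128
Step 2: Unsat when all 2 false: 2^5=32
Step 3: Sat=128-32=96

96


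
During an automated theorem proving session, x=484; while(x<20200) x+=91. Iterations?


Step 1: x goes from 484 toward 20200 by 91; the body runs while x<20200, so iterations = ceil((bound-start)/step)
Step 2: Distance=19716
Step 3: ceil(19716/91)=217

217


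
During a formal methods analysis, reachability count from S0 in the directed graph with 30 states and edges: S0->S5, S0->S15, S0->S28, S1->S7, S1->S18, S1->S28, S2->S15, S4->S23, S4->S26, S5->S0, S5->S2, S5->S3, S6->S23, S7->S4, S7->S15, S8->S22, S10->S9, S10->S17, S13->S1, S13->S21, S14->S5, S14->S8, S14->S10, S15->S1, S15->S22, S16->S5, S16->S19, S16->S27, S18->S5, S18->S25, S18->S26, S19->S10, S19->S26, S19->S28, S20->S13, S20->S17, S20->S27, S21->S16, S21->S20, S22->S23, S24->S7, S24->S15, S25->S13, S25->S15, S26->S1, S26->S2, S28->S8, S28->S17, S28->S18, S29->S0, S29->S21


BFS from S0:
  layer 0: {S0}
  layer 1: {S5, S15, S28}
  layer 2: {S1, S2, S3, S8, S17, S18, S22}
  layer 3: {S7, S23, S25, S26}
  layer 4: {S4, S13}
  layer 5: {S21}
  layer 6: {S16, S20}
  layer 7: {S19, S27}
  layer 8: {S10}
  layer 9: {S9}
Reachable set: {S0, S1, S2, S3, S4, S5, S7, S8, S9, S10, S13, S15, S16, S17, S18, S19, S20, S21, S22, S23, S25, S26, S27, S28}
Count = 24

24


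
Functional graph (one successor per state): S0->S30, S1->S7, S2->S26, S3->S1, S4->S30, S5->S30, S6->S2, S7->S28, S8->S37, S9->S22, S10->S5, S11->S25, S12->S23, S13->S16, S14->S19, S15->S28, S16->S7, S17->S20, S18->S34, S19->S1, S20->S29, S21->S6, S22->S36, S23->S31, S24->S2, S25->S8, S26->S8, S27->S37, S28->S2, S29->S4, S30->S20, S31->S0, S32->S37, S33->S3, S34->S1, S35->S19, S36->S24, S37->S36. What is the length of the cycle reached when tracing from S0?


Trace from S0 until a state repeats:
  S0 -> S30 -> S20 -> S29 -> S4 -> S30
S30 first seen at step 1, revisited at step 5.
Cycle length = 5 - 1 = 4

4


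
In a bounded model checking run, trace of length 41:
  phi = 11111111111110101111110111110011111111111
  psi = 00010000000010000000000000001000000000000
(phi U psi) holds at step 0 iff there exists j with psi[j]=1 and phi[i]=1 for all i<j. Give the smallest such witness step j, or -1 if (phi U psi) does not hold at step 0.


(phi U psi) at 0: need smallest j with psi[j]=1 and phi[i]=1 for all i in [0,j).
Scan from step 0:
  step 0: phi=1, psi=0 -> continue
  step 1: phi=1, psi=0 -> continue
  step 2: phi=1, psi=0 -> continue
  step 3: psi=1 and phi held for [0,3) -> witness found
Witness step = 3

3


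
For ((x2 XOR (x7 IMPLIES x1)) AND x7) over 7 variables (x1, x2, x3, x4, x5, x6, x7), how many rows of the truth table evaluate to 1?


Formula: ((x2 XOR (x7 IMPLIES x1)) AND x7) over 7 vars (128 rows)
Evaluate each row (x1, x2, x3, x4, x5, x6, x7 as bits, MSB first):
  row 0 [0000000]: ((0 XOR (0 IMPLIES 0)) AND 0) -> 0
  row 1 [0000001]: ((0 XOR (1 IMPLIES 0)) AND 1) -> 0
  row 2 [0000010]: ((0 XOR (0 IMPLIES 0)) AND 0) -> 0
  row 3 [0000011]: ((0 XOR (1 IMPLIES 0)) AND 1) -> 0
  row 4 [0000100]: ((0 XOR (0 IMPLIES 0)) AND 0) -> 0
  (every remaining row is evaluated the same way; all 128 results are listed next)
Full result column, 8 rows per line (x1,x2,x3,x4 fixed per line; x5,x6,x7 runs 000..111 left to right):
  rows 0-7 [x1,x2,x3,x4=0000]: 00000000  (ones: 0)
  rows 8-15 [x1,x2,x3,x4=0001]: 00000000  (ones: 0)
  rows 16-23 [x1,x2,x3,x4=0010]: 00000000  (ones: 0)
  rows 24-31 [x1,x2,x3,x4=0011]: 00000000  (ones: 0)
  rows 32-39 [x1,x2,x3,x4=0100]: 01010101  (ones: 4)
  rows 40-47 [x1,x2,x3,x4=0101]: 01010101  (ones: 4)
  rows 48-55 [x1,x2,x3,x4=0110]: 01010101  (ones: 4)
  rows 56-63 [x1,x2,x3,x4=0111]: 01010101  (ones: 4)
  rows 64-71 [x1,x2,x3,x4=1000]: 01010101  (ones: 4)
  rows 72-79 [x1,x2,x3,x4=1001]: 01010101  (ones: 4)
  rows 80-87 [x1,x2,x3,x4=1010]: 01010101  (ones: 4)
  rows 88-95 [x1,x2,x3,x4=1011]: 01010101  (ones: 4)
  rows 96-103 [x1,x2,x3,x4=1100]: 00000000  (ones: 0)
  rows 104-111 [x1,x2,x3,x4=1101]: 00000000  (ones: 0)
  rows 112-119 [x1,x2,x3,x4=1110]: 00000000  (ones: 0)
  rows 120-127 [x1,x2,x3,x4=1111]: 00000000  (ones: 0)
Count of 1-rows = 0+0+0+0+4+4+4+4+4+4+4+4+0+0+0+0 = 32

32


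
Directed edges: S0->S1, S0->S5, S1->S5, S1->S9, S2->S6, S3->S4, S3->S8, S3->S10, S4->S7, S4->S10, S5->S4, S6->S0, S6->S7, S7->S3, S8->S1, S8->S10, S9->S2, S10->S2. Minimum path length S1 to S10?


BFS layer-by-layer from S1:
  dist 0: {S1}
  dist 1: {S5, S9}
  dist 2: {S2, S4}
  dist 3: {S6, S7, S10}
  -> S10 reached at distance 3
Shortest path length = 3

3


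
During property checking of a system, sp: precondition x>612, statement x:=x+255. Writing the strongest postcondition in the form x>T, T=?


Formula: sp(P, x:=E) = exists old_x. (x = E[old_x/x]) AND P[old_x/x] (old_x is the value of x before the assignment; eliminate old_x by solving x = E[old_x/x] for old_x)
Step 1: Precondition P: x>612, i.e. old_x > 612
Step 2: Assignment gives x = old_x + 255, so old_x = x - 255
Step 3: Substitute into P: x - 255 > 612
Step 4: Simplify: x > 612+255 = 867

867


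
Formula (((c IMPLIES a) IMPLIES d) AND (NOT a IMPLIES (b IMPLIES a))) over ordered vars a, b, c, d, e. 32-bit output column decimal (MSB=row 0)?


Formula: (((c IMPLIES a) IMPLIES d) AND (NOT a IMPLIES (b IMPLIES a))) over a, b, c, d, e (32 rows)
Evaluate each row (bits = a,b,c,d,e, MSB first):
  row 0 [00000]: (((0 IMPLIES 0) IMPLIES 0) AND (NOT 0 IMPLIES (0 IMPLIES 0))) -> 0
  row 1 [00001]: (((0 IMPLIES 0) IMPLIES 0) AND (NOT 0 IMPLIES (0 IMPLIES 0))) -> 0
  row 2 [00010]: (((0 IMPLIES 0) IMPLIES 1) AND (NOT 0 IMPLIES (0 IMPLIES 0))) -> 1
  row 3 [00011]: (((0 IMPLIES 0) IMPLIES 1) AND (NOT 0 IMPLIES (0 IMPLIES 0))) -> 1
  row 4 [00100]: (((1 IMPLIES 0) IMPLIES 0) AND (NOT 0 IMPLIES (0 IMPLIES 0))) -> 1
  row 5 [00101]: (((1 IMPLIES 0) IMPLIES 0) AND (NOT 0 IMPLIES (0 IMPLIES 0))) -> 1
  row 6 [00110]: (((1 IMPLIES 0) IMPLIES 1) AND (NOT 0 IMPLIES (0 IMPLIES 0))) -> 1
  row 7 [00111]: (((1 IMPLIES 0) IMPLIES 1) AND (NOT 0 IMPLIES (0 IMPLIES 0))) -> 1
  row 8 [01000]: (((0 IMPLIES 0) IMPLIES 0) AND (NOT 0 IMPLIES (1 IMPLIES 0))) -> 0
  row 9 [01001]: (((0 IMPLIES 0) IMPLIES 0) AND (NOT 0 IMPLIES (1 IMPLIES 0))) -> 0
  row 10 [01010]: (((0 IMPLIES 0) IMPLIES 1) AND (NOT 0 IMPLIES (1 IMPLIES 0))) -> 0
  row 11 [01011]: (((0 IMPLIES 0) IMPLIES 1) AND (NOT 0 IMPLIES (1 IMPLIES 0))) -> 0
  row 12 [01100]: (((1 IMPLIES 0) IMPLIES 0) AND (NOT 0 IMPLIES (1 IMPLIES 0))) -> 0
  row 13 [01101]: (((1 IMPLIES 0) IMPLIES 0) AND (NOT 0 IMPLIES (1 IMPLIES 0))) -> 0
  row 14 [01110]: (((1 IMPLIES 0) IMPLIES 1) AND (NOT 0 IMPLIES (1 IMPLIES 0))) -> 0
  row 15 [01111]: (((1 IMPLIES 0) IMPLIES 1) AND (NOT 0 IMPLIES (1 IMPLIES 0))) -> 0
  row 16 [10000]: (((0 IMPLIES 1) IMPLIES 0) AND (NOT 1 IMPLIES (0 IMPLIES 1))) -> 0
  row 17 [10001]: (((0 IMPLIES 1) IMPLIES 0) AND (NOT 1 IMPLIES (0 IMPLIES 1))) -> 0
  row 18 [10010]: (((0 IMPLIES 1) IMPLIES 1) AND (NOT 1 IMPLIES (0 IMPLIES 1))) -> 1
  row 19 [10011]: (((0 IMPLIES 1) IMPLIES 1) AND (NOT 1 IMPLIES (0 IMPLIES 1))) -> 1
  row 20 [10100]: (((1 IMPLIES 1) IMPLIES 0) AND (NOT 1 IMPLIES (0 IMPLIES 1))) -> 0
  row 21 [10101]: (((1 IMPLIES 1) IMPLIES 0) AND (NOT 1 IMPLIES (0 IMPLIES 1))) -> 0
  row 22 [10110]: (((1 IMPLIES 1) IMPLIES 1) AND (NOT 1 IMPLIES (0 IMPLIES 1))) -> 1
  row 23 [10111]: (((1 IMPLIES 1) IMPLIES 1) AND (NOT 1 IMPLIES (0 IMPLIES 1))) -> 1
  row 24 [11000]: (((0 IMPLIES 1) IMPLIES 0) AND (NOT 1 IMPLIES (1 IMPLIES 1))) -> 0
  row 25 [11001]: (((0 IMPLIES 1) IMPLIES 0) AND (NOT 1 IMPLIES (1 IMPLIES 1))) -> 0
  row 26 [11010]: (((0 IMPLIES 1) IMPLIES 1) AND (NOT 1 IMPLIES (1 IMPLIES 1))) -> 1
  row 27 [11011]: (((0 IMPLIES 1) IMPLIES 1) AND (NOT 1 IMPLIES (1 IMPLIES 1))) -> 1
  row 28 [11100]: (((1 IMPLIES 1) IMPLIES 0) AND (NOT 1 IMPLIES (1 IMPLIES 1))) -> 0
  row 29 [11101]: (((1 IMPLIES 1) IMPLIES 0) AND (NOT 1 IMPLIES (1 IMPLIES 1))) -> 0
  row 30 [11110]: (((1 IMPLIES 1) IMPLIES 1) AND (NOT 1 IMPLIES (1 IMPLIES 1))) -> 1
  row 31 [11111]: (((1 IMPLIES 1) IMPLIES 1) AND (NOT 1 IMPLIES (1 IMPLIES 1))) -> 1
Full result column, 4 rows per line (a,b,c fixed per line; d,e runs 00..11 left to right):
  rows 0-3 [a,b,c=000]: 0011  = hex 3
  rows 4-7 [a,b,c=001]: 1111  = hex F
  rows 8-11 [a,b,c=010]: 0000  = hex 0
  rows 12-15 [a,b,c=011]: 0000  = hex 0
  rows 16-19 [a,b,c=100]: 0011  = hex 3
  rows 20-23 [a,b,c=101]: 0011  = hex 3
  rows 24-27 [a,b,c=110]: 0011  = hex 3
  rows 28-31 [a,b,c=111]: 0011  = hex 3
Output column (row 0 .. row 31) = 00111111000000000011001100110011
Output column grouped in 4s = 0011 1111 0000 0000 0011 0011 0011 0011 = 0x3F003333
Convert to decimal digit by digit (value = value*16 + digit):
  3 -> 3
  3*16 + 15 (F) = 63
  63*16 + 0 = 1008
  1008*16 + 0 = 16128
  16128*16 + 3 = 258051
  258051*16 + 3 = 4128819
  4128819*16 + 3 = 66061107
  66061107*16 + 3 = 1056977715
Decimal = 1056977715

1056977715


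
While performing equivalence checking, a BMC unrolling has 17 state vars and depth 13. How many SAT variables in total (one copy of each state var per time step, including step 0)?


BMC unrolls to depth k, creating one copy of each state var for steps 0..k.
Step count = 13 + 1 = 14 (steps 0 through 13)
Vars per step = 17
Total = 17 * 14 = 238

238


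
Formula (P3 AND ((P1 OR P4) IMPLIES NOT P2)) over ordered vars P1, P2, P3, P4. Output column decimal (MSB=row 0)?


Formula: (P3 AND ((P1 OR P4) IMPLIES NOT P2)) over P1, P2, P3, P4 (16 rows)
Evaluate each row (bits = P1,P2,P3,P4, MSB first):
  row 0 [0000]: (0 AND ((0 OR 0) IMPLIES NOT 0)) -> 0
  row 1 [0001]: (0 AND ((0 OR 1) IMPLIES NOT 0)) -> 0
  row 2 [0010]: (1 AND ((0 OR 0) IMPLIES NOT 0)) -> 1
  row 3 [0011]: (1 AND ((0 OR 1) IMPLIES NOT 0)) -> 1
  row 4 [0100]: (0 AND ((0 OR 0) IMPLIES NOT 1)) -> 0
  row 5 [0101]: (0 AND ((0 OR 1) IMPLIES NOT 1)) -> 0
  row 6 [0110]: (1 AND ((0 OR 0) IMPLIES NOT 1)) -> 1
  row 7 [0111]: (1 AND ((0 OR 1) IMPLIES NOT 1)) -> 0
  row 8 [1000]: (0 AND ((1 OR 0) IMPLIES NOT 0)) -> 0
  row 9 [1001]: (0 AND ((1 OR 1) IMPLIES NOT 0)) -> 0
  row 10 [1010]: (1 AND ((1 OR 0) IMPLIES NOT 0)) -> 1
  row 11 [1011]: (1 AND ((1 OR 1) IMPLIES NOT 0)) -> 1
  row 12 [1100]: (0 AND ((1 OR 0) IMPLIES NOT 1)) -> 0
  row 13 [1101]: (0 AND ((1 OR 1) IMPLIES NOT 1)) -> 0
  row 14 [1110]: (1 AND ((1 OR 0) IMPLIES NOT 1)) -> 0
  row 15 [1111]: (1 AND ((1 OR 1) IMPLIES NOT 1)) -> 0
Full result column, 4 rows per line (P1,P2 fixed per line; P3,P4 runs 00..11 left to right):
  rows 0-3 [P1,P2=00]: 0011  = hex 3
  rows 4-7 [P1,P2=01]: 0010  = hex 2
  rows 8-11 [P1,P2=10]: 0011  = hex 3
  rows 12-15 [P1,P2=11]: 0000  = hex 0
Output column (row 0 .. row 15) = 0011001000110000
Output column grouped in 4s = 0011 0010 0011 0000 = 0x3230
Convert to decimal digit by digit (value = value*16 + digit):
  3 -> 3
  3*16 + 2 = 50
  50*16 + 3 = 803
  803*16 + 0 = 12848
Decimal = 12848

12848


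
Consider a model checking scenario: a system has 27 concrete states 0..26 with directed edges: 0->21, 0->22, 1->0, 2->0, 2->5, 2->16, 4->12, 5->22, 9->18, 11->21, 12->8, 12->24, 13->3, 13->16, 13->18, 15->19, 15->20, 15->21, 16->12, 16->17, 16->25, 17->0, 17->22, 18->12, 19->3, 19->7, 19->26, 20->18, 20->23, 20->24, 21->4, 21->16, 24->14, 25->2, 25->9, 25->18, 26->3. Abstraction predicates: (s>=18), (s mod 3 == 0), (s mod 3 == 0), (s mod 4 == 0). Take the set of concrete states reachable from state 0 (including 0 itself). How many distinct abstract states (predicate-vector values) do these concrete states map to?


BFS from 0:
Concrete reachable: {0, 2, 4, 5, 8, 9, 12, 14, 16, 17, 18, 21, 22, 24, 25}
Abstract via predicates (s>=18), (s mod 3 == 0), (s mod 3 == 0), (s mod 4 == 0):
  (0,0,0,0) <- {2, 5, 14, 17}
  (0,0,0,1) <- {4, 8, 16}
  (0,1,1,0) <- {9}
  (0,1,1,1) <- {0, 12}
  (1,0,0,0) <- {22, 25}
  (1,1,1,0) <- {18, 21}
  (1,1,1,1) <- {24}
Distinct abstract states = 7

7


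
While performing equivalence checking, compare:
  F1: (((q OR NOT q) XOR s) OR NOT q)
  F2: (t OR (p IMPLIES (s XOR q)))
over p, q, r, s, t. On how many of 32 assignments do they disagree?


F1 = (((q OR NOT q) XOR s) OR NOT q)
F2 = (t OR (p IMPLIES (s XOR q)))
Evaluate both on each of 32 rows (bits = p,q,r,s,t):
  row 0 [00000]: F1=1 F2=1 -> 0
  row 1 [00001]: F1=1 F2=1 -> 0
  row 2 [00010]: F1=1 F2=1 -> 0
  row 3 [00011]: F1=1 F2=1 -> 0
  row 4 [00100]: F1=1 F2=1 -> 0
  row 5 [00101]: F1=1 F2=1 -> 0
  row 6 [00110]: F1=1 F2=1 -> 0
  row 7 [00111]: F1=1 F2=1 -> 0
  row 8 [01000]: F1=1 F2=1 -> 0
  row 9 [01001]: F1=1 F2=1 -> 0
  row 10 [01010]: F1=0 F2=1 (differ) -> 1
  row 11 [01011]: F1=0 F2=1 (differ) -> 1
  row 12 [01100]: F1=1 F2=1 -> 0
  row 13 [01101]: F1=1 F2=1 -> 0
  row 14 [01110]: F1=0 F2=1 (differ) -> 1
  row 15 [01111]: F1=0 F2=1 (differ) -> 1
  row 16 [10000]: F1=1 F2=0 (differ) -> 1
  row 17 [10001]: F1=1 F2=1 -> 0
  row 18 [10010]: F1=1 F2=1 -> 0
  row 19 [10011]: F1=1 F2=1 -> 0
  row 20 [10100]: F1=1 F2=0 (differ) -> 1
  row 21 [10101]: F1=1 F2=1 -> 0
  row 22 [10110]: F1=1 F2=1 -> 0
  row 23 [10111]: F1=1 F2=1 -> 0
  row 24 [11000]: F1=1 F2=1 -> 0
  row 25 [11001]: F1=1 F2=1 -> 0
  row 26 [11010]: F1=0 F2=0 -> 0
  row 27 [11011]: F1=0 F2=1 (differ) -> 1
  row 28 [11100]: F1=1 F2=1 -> 0
  row 29 [11101]: F1=1 F2=1 -> 0
  row 30 [11110]: F1=0 F2=0 -> 0
  row 31 [11111]: F1=0 F2=1 (differ) -> 1
Full result column, 8 rows per line (p,q fixed per line; r,s,t runs 000..111 left to right):
  rows 0-7 [p,q=00]: 00000000  (ones: 0)
  rows 8-15 [p,q=01]: 00110011  (ones: 4)
  rows 16-23 [p,q=10]: 10001000  (ones: 2)
  rows 24-31 [p,q=11]: 00010001  (ones: 2)
Disagreements = 0+4+2+2 = 8

8


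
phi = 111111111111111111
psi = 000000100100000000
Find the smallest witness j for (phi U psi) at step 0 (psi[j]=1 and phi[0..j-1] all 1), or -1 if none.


(phi U psi) at 0: need smallest j with psi[j]=1 and phi[i]=1 for all i in [0,j).
Scan from step 0:
  step 0: phi=1, psi=0 -> continue
  step 1: phi=1, psi=0 -> continue
  step 2: phi=1, psi=0 -> continue
  step 3: phi=1, psi=0 -> continue
  step 6: psi=1 and phi held for [0,6) -> witness found
Witness step = 6

6


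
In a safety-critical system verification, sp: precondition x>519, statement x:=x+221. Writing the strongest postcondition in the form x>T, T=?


Formula: sp(P, x:=E) = exists old_x. (x = E[old_x/x]) AND P[old_x/x] (old_x is the value of x before the assignment; eliminate old_x by solving x = E[old_x/x] for old_x)
Step 1: Precondition P: x>519, i.e. old_x > 519
Step 2: Assignment gives x = old_x + 221, so old_x = x - 221
Step 3: Substitute into P: x - 221 > 519
Step 4: Simplify: x > 519+221 = 740

740


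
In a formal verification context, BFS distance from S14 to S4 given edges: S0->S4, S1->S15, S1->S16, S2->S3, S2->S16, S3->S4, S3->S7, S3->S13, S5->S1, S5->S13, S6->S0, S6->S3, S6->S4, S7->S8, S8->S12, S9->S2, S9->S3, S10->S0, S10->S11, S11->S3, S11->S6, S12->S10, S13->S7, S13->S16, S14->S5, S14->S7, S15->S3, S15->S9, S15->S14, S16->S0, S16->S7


BFS layer-by-layer from S14:
  dist 0: {S14}
  dist 1: {S5, S7}
  dist 2: {S1, S8, S13}
  dist 3: {S12, S15, S16}
  dist 4: {S0, S3, S9, S10}
  dist 5: {S2, S4, S11}
  -> S4 reached at distance 5
Shortest path length = 5

5


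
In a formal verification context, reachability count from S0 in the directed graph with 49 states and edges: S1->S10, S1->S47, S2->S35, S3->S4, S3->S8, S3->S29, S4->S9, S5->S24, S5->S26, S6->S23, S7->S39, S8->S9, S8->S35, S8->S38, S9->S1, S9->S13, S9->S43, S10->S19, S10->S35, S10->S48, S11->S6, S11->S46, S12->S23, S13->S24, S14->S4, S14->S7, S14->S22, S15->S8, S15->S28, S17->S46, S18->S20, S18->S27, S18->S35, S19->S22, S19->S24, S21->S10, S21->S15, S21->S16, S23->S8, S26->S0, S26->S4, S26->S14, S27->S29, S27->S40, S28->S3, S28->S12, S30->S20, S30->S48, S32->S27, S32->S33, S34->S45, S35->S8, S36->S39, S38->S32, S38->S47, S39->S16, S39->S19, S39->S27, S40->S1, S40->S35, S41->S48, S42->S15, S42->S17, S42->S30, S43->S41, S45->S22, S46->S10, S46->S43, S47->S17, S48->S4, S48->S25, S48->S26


BFS from S0:
  layer 0: {S0}
Reachable set: {S0}
Count = 1

1


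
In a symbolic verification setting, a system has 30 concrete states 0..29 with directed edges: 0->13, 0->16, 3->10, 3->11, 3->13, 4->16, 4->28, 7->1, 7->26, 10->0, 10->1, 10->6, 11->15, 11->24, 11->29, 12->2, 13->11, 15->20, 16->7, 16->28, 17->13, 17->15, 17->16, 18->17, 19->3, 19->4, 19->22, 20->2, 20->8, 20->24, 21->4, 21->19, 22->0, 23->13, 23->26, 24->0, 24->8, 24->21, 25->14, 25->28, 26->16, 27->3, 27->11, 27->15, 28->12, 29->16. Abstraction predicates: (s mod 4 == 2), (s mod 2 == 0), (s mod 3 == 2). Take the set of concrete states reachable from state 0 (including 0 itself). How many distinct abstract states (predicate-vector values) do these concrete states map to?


BFS from 0:
Concrete reachable: {0, 1, 2, 3, 4, 6, 7, 8, 10, 11, 12, 13, 15, 16, 19, 20, 21, 22, 24, 26, 28, 29}
Abstract via predicates (s mod 4 == 2), (s mod 2 == 0), (s mod 3 == 2):
  (0,0,0) <- {1, 3, 7, 13, 15, 19, 21}
  (0,0,1) <- {11, 29}
  (0,1,0) <- {0, 4, 12, 16, 24, 28}
  (0,1,1) <- {8, 20}
  (1,1,0) <- {6, 10, 22}
  (1,1,1) <- {2, 26}
Distinct abstract states = 6

6


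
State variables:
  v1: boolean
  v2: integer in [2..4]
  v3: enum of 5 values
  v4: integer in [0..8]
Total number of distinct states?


State space = product of domain sizes of all variables.
Domain sizes:
  v1 (boolean): 2
  v2 (integer in [2..4]): 3
  v3 (enum of 5 values): 5
  v4 (integer in [0..8]): 9
Product = 2 * 3 * 5 * 9 = 270

270


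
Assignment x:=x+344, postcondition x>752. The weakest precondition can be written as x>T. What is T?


Formula: wp(x:=E, P) = P[E/x] (substitute E for x in postcondition)
Step 1: Postcondition: x>752
Step 2: Substitute x+344 for x: x+344>752
Step 3: Solve for x: x > 752-344 = 408

408


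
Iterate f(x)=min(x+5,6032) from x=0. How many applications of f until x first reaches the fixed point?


Step 1: x=0, cap=6032, increment=5
Step 2: x grows by 5 each step until capped at 6032; fixed point is x=6032
Step 3: iterations = ceil(6032/5) = 1207

1207


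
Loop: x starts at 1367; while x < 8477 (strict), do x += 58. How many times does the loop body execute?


Step 1: x goes from 1367 toward 8477 by 58; the body runs while x<8477, so iterations = ceil((bound-start)/step)
Step 2: Distance=7110
Step 3: ceil(7110/58)=123

123
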